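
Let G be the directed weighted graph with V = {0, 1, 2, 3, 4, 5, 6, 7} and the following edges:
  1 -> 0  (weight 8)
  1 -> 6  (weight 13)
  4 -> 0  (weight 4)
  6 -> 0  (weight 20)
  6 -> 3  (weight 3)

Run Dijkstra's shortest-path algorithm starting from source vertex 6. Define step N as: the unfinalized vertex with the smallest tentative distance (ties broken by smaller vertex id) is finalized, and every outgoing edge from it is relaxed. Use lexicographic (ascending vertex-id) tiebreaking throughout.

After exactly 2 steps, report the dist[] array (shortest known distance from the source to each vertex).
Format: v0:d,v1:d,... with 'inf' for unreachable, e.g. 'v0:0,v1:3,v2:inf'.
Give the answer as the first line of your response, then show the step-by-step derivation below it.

v0:20,v1:inf,v2:inf,v3:3,v4:inf,v5:inf,v6:0,v7:inf

step 1: dist = v0:20,v1:inf,v2:inf,v3:3,v4:inf,v5:inf,v6:0,v7:inf
step 2: dist = v0:20,v1:inf,v2:inf,v3:3,v4:inf,v5:inf,v6:0,v7:inf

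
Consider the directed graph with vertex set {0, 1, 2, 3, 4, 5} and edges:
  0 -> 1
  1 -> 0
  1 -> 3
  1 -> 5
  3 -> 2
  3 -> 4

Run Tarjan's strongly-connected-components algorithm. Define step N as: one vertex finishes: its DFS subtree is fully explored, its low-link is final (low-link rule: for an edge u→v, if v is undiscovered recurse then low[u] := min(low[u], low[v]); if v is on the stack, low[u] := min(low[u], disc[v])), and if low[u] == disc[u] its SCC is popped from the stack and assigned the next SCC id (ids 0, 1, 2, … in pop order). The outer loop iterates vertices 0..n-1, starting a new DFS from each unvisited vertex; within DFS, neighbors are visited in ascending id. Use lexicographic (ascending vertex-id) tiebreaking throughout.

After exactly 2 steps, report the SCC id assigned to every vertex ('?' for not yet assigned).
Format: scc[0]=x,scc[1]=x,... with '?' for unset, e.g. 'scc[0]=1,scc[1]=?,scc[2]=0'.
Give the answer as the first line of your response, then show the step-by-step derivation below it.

scc[0]=?,scc[1]=?,scc[2]=0,scc[3]=?,scc[4]=1,scc[5]=?

step 1: low=(low[0]=0,low[1]=0,low[2]=3,low[3]=2,low[4]=?,low[5]=?); scc=(scc[0]=?,scc[1]=?,scc[2]=0,scc[3]=?,scc[4]=?,scc[5]=?)
step 2: low=(low[0]=0,low[1]=0,low[2]=3,low[3]=2,low[4]=4,low[5]=?); scc=(scc[0]=?,scc[1]=?,scc[2]=0,scc[3]=?,scc[4]=1,scc[5]=?)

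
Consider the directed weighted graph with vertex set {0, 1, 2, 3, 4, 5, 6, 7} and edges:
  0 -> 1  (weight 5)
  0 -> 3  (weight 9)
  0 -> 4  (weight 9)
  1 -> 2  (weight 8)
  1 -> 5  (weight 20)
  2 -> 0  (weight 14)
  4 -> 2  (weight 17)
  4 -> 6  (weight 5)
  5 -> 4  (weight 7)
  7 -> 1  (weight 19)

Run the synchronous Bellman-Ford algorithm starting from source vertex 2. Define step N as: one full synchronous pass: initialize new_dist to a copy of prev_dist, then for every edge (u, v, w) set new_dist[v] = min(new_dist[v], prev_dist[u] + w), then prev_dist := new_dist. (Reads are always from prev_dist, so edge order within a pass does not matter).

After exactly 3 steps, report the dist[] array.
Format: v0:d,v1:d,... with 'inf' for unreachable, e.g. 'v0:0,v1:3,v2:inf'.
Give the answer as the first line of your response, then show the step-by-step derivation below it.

v0:14,v1:19,v2:0,v3:23,v4:23,v5:39,v6:28,v7:inf

step 1: dist = v0:14,v1:inf,v2:0,v3:inf,v4:inf,v5:inf,v6:inf,v7:inf
step 2: dist = v0:14,v1:19,v2:0,v3:23,v4:23,v5:inf,v6:inf,v7:inf
step 3: dist = v0:14,v1:19,v2:0,v3:23,v4:23,v5:39,v6:28,v7:inf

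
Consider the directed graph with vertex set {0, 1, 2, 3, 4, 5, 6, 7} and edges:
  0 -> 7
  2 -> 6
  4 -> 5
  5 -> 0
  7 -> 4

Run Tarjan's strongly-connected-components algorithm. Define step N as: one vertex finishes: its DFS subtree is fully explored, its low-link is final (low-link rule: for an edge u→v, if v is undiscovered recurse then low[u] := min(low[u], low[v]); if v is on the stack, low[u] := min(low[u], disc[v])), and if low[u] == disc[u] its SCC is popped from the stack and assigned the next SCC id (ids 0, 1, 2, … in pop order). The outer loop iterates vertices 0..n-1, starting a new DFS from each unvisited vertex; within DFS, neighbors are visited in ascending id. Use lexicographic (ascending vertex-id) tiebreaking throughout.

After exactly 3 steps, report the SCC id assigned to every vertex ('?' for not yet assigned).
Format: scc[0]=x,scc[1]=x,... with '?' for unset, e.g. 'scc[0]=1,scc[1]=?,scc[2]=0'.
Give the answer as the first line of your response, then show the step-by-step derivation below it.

scc[0]=?,scc[1]=?,scc[2]=?,scc[3]=?,scc[4]=?,scc[5]=?,scc[6]=?,scc[7]=?

step 1: low=(low[0]=0,low[1]=?,low[2]=?,low[3]=?,low[4]=2,low[5]=0,low[6]=?,low[7]=1); scc=(scc[0]=?,scc[1]=?,scc[2]=?,scc[3]=?,scc[4]=?,scc[5]=?,scc[6]=?,scc[7]=?)
step 2: low=(low[0]=0,low[1]=?,low[2]=?,low[3]=?,low[4]=0,low[5]=0,low[6]=?,low[7]=1); scc=(scc[0]=?,scc[1]=?,scc[2]=?,scc[3]=?,scc[4]=?,scc[5]=?,scc[6]=?,scc[7]=?)
step 3: low=(low[0]=0,low[1]=?,low[2]=?,low[3]=?,low[4]=0,low[5]=0,low[6]=?,low[7]=0); scc=(scc[0]=?,scc[1]=?,scc[2]=?,scc[3]=?,scc[4]=?,scc[5]=?,scc[6]=?,scc[7]=?)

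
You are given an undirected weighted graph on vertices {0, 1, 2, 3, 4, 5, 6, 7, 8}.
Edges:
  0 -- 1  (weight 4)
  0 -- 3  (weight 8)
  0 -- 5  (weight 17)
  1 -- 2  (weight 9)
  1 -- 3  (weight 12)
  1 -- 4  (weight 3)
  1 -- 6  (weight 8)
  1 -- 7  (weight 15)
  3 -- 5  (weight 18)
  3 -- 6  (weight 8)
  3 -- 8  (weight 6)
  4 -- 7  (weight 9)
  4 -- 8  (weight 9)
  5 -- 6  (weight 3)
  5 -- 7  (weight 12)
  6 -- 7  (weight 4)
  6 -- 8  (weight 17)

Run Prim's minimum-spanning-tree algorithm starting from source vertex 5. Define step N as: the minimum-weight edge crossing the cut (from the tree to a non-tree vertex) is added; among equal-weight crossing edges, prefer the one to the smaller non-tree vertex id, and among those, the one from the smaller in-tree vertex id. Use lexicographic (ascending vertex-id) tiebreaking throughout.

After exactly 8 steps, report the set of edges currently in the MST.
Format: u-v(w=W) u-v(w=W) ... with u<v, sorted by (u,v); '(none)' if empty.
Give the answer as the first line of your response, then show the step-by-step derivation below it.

0-1(w=4) 0-3(w=8) 1-2(w=9) 1-4(w=3) 1-6(w=8) 3-8(w=6) 5-6(w=3) 6-7(w=4)

step 1: add edge 5-6 (w=3); MST = {5-6(w=3)}
step 2: add edge 6-7 (w=4); MST = {5-6(w=3) 6-7(w=4)}
step 3: add edge 1-6 (w=8); MST = {1-6(w=8) 5-6(w=3) 6-7(w=4)}
step 4: add edge 1-4 (w=3); MST = {1-4(w=3) 1-6(w=8) 5-6(w=3) 6-7(w=4)}
step 5: add edge 0-1 (w=4); MST = {0-1(w=4) 1-4(w=3) 1-6(w=8) 5-6(w=3) 6-7(w=4)}
step 6: add edge 0-3 (w=8); MST = {0-1(w=4) 0-3(w=8) 1-4(w=3) 1-6(w=8) 5-6(w=3) 6-7(w=4)}
step 7: add edge 3-8 (w=6); MST = {0-1(w=4) 0-3(w=8) 1-4(w=3) 1-6(w=8) 3-8(w=6) 5-6(w=3) 6-7(w=4)}
step 8: add edge 1-2 (w=9); MST = {0-1(w=4) 0-3(w=8) 1-2(w=9) 1-4(w=3) 1-6(w=8) 3-8(w=6) 5-6(w=3) 6-7(w=4)}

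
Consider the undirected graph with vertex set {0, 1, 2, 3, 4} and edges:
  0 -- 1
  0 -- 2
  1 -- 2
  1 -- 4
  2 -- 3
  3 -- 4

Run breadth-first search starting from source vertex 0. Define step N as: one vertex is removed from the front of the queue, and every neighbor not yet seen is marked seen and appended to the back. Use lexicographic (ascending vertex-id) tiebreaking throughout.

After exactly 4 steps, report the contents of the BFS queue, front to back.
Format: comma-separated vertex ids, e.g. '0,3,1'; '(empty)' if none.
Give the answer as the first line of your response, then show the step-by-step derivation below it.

3

step 1: dequeue 0; queue=[1,2]; order=0
step 2: dequeue 1; queue=[2,4]; order=0,1
step 3: dequeue 2; queue=[4,3]; order=0,1,2
step 4: dequeue 4; queue=[3]; order=0,1,2,4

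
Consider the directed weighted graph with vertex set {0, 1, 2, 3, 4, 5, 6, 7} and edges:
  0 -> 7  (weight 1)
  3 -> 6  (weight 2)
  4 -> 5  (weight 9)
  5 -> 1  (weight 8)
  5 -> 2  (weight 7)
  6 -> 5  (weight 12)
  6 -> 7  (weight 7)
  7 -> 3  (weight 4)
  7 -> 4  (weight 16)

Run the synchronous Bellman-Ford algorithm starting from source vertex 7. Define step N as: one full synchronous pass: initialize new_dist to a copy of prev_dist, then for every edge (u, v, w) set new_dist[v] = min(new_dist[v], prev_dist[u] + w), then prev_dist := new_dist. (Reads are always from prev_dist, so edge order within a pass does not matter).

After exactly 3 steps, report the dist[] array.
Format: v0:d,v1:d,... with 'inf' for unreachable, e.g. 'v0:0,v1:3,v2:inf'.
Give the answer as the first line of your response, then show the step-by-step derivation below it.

v0:inf,v1:33,v2:32,v3:4,v4:16,v5:18,v6:6,v7:0

step 1: dist = v0:inf,v1:inf,v2:inf,v3:4,v4:16,v5:inf,v6:inf,v7:0
step 2: dist = v0:inf,v1:inf,v2:inf,v3:4,v4:16,v5:25,v6:6,v7:0
step 3: dist = v0:inf,v1:33,v2:32,v3:4,v4:16,v5:18,v6:6,v7:0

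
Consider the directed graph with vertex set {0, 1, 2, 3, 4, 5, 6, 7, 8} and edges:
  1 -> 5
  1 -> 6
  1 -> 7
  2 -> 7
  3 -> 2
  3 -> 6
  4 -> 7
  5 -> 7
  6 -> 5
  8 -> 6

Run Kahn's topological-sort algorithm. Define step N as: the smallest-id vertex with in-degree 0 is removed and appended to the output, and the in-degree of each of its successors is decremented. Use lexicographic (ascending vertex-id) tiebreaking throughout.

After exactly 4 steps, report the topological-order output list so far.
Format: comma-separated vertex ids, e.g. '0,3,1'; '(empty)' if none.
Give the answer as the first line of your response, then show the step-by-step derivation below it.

0,1,3,2

step 1: output 0; order=[0]; indeg=(0,0,1,0,0,2,3,4,0)
step 2: output 1; order=[0,1]; indeg=(0,0,1,0,0,1,2,3,0)
step 3: output 3; order=[0,1,3]; indeg=(0,0,0,0,0,1,1,3,0)
step 4: output 2; order=[0,1,3,2]; indeg=(0,0,0,0,0,1,1,2,0)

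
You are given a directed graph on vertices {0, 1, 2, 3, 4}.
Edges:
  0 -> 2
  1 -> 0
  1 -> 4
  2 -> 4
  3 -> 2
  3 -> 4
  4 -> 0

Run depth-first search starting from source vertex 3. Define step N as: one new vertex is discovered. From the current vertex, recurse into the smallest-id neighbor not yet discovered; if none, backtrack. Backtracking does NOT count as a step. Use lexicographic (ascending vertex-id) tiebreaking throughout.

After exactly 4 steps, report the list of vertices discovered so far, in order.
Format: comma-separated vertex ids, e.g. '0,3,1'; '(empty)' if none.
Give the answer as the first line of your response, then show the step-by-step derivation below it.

3,2,4,0

step 1: discover 3; path=3; order=3
step 2: discover 2; path=3>2; order=3,2
step 3: discover 4; path=3>2>4; order=3,2,4
step 4: discover 0; path=3>2>4>0; order=3,2,4,0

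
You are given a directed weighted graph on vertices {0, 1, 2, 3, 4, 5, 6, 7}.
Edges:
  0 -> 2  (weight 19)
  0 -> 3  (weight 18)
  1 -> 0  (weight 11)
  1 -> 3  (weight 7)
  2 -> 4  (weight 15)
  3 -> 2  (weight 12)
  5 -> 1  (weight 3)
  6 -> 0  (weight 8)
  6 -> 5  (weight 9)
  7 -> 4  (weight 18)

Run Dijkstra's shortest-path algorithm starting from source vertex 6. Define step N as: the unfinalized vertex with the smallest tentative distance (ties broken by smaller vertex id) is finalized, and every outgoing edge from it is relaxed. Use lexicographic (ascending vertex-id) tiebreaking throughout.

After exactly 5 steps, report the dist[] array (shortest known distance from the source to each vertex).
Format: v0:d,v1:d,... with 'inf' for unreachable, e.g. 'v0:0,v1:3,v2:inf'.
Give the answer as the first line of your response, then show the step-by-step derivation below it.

v0:8,v1:12,v2:27,v3:19,v4:inf,v5:9,v6:0,v7:inf

step 1: dist = v0:8,v1:inf,v2:inf,v3:inf,v4:inf,v5:9,v6:0,v7:inf
step 2: dist = v0:8,v1:inf,v2:27,v3:26,v4:inf,v5:9,v6:0,v7:inf
step 3: dist = v0:8,v1:12,v2:27,v3:26,v4:inf,v5:9,v6:0,v7:inf
step 4: dist = v0:8,v1:12,v2:27,v3:19,v4:inf,v5:9,v6:0,v7:inf
step 5: dist = v0:8,v1:12,v2:27,v3:19,v4:inf,v5:9,v6:0,v7:inf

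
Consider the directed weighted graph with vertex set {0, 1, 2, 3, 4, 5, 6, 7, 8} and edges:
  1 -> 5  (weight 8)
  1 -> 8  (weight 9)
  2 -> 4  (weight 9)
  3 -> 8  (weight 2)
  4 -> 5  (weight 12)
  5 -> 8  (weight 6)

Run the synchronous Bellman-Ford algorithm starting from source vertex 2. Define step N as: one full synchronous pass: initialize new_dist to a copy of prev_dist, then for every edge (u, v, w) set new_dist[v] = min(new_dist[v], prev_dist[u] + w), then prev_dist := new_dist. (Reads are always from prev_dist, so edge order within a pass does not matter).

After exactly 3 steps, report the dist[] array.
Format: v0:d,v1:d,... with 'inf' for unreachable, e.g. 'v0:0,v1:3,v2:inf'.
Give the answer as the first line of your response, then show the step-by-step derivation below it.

v0:inf,v1:inf,v2:0,v3:inf,v4:9,v5:21,v6:inf,v7:inf,v8:27

step 1: dist = v0:inf,v1:inf,v2:0,v3:inf,v4:9,v5:inf,v6:inf,v7:inf,v8:inf
step 2: dist = v0:inf,v1:inf,v2:0,v3:inf,v4:9,v5:21,v6:inf,v7:inf,v8:inf
step 3: dist = v0:inf,v1:inf,v2:0,v3:inf,v4:9,v5:21,v6:inf,v7:inf,v8:27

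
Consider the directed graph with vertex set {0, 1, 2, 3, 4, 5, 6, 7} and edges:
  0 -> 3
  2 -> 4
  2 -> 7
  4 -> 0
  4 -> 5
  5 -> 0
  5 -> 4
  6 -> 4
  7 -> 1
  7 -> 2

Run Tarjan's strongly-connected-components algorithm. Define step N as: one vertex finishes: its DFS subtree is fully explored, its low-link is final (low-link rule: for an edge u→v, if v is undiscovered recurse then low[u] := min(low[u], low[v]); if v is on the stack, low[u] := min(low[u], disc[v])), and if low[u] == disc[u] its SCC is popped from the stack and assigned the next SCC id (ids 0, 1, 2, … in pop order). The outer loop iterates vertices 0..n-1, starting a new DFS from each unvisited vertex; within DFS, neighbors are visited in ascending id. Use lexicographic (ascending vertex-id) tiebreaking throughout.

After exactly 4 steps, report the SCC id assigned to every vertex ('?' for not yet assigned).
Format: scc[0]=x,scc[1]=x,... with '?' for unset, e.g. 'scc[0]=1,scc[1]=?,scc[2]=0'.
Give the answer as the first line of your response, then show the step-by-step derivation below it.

scc[0]=1,scc[1]=2,scc[2]=?,scc[3]=0,scc[4]=?,scc[5]=?,scc[6]=?,scc[7]=?

step 1: low=(low[0]=0,low[1]=?,low[2]=?,low[3]=1,low[4]=?,low[5]=?,low[6]=?,low[7]=?); scc=(scc[0]=?,scc[1]=?,scc[2]=?,scc[3]=0,scc[4]=?,scc[5]=?,scc[6]=?,scc[7]=?)
step 2: low=(low[0]=0,low[1]=?,low[2]=?,low[3]=1,low[4]=?,low[5]=?,low[6]=?,low[7]=?); scc=(scc[0]=1,scc[1]=?,scc[2]=?,scc[3]=0,scc[4]=?,scc[5]=?,scc[6]=?,scc[7]=?)
step 3: low=(low[0]=0,low[1]=2,low[2]=?,low[3]=1,low[4]=?,low[5]=?,low[6]=?,low[7]=?); scc=(scc[0]=1,scc[1]=2,scc[2]=?,scc[3]=0,scc[4]=?,scc[5]=?,scc[6]=?,scc[7]=?)
step 4: low=(low[0]=0,low[1]=2,low[2]=3,low[3]=1,low[4]=4,low[5]=4,low[6]=?,low[7]=?); scc=(scc[0]=1,scc[1]=2,scc[2]=?,scc[3]=0,scc[4]=?,scc[5]=?,scc[6]=?,scc[7]=?)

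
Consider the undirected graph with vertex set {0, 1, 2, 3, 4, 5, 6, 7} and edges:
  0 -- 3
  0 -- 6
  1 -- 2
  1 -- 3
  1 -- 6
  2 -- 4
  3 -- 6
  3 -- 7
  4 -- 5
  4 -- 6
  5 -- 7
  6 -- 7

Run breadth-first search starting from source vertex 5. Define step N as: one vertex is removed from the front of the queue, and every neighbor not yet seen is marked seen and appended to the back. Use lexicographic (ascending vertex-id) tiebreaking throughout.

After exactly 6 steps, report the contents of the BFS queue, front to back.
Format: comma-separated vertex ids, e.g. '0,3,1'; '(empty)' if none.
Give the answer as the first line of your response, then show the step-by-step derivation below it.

1,0

step 1: dequeue 5; queue=[4,7]; order=5
step 2: dequeue 4; queue=[7,2,6]; order=5,4
step 3: dequeue 7; queue=[2,6,3]; order=5,4,7
step 4: dequeue 2; queue=[6,3,1]; order=5,4,7,2
step 5: dequeue 6; queue=[3,1,0]; order=5,4,7,2,6
step 6: dequeue 3; queue=[1,0]; order=5,4,7,2,6,3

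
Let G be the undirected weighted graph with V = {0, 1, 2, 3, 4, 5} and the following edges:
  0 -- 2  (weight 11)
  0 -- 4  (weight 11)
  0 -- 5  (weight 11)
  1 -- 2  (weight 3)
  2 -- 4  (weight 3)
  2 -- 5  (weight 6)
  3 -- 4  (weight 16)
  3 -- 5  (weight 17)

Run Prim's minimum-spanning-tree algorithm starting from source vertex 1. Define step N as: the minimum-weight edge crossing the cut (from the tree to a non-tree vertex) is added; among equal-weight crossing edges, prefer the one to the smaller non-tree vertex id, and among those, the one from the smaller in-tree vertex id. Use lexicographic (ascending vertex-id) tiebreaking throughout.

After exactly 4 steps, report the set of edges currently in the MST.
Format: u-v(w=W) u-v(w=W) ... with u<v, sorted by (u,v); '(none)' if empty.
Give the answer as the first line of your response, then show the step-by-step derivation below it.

0-2(w=11) 1-2(w=3) 2-4(w=3) 2-5(w=6)

step 1: add edge 1-2 (w=3); MST = {1-2(w=3)}
step 2: add edge 2-4 (w=3); MST = {1-2(w=3) 2-4(w=3)}
step 3: add edge 2-5 (w=6); MST = {1-2(w=3) 2-4(w=3) 2-5(w=6)}
step 4: add edge 0-2 (w=11); MST = {0-2(w=11) 1-2(w=3) 2-4(w=3) 2-5(w=6)}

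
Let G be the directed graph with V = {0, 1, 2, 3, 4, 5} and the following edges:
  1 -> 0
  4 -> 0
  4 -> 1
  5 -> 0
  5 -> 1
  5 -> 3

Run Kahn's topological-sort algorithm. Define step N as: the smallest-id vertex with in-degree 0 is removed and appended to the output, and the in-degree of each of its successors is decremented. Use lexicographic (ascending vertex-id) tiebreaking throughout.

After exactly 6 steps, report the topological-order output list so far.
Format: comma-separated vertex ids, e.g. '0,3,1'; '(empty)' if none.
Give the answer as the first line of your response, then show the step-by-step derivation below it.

2,4,5,1,0,3

step 1: output 2; order=[2]; indeg=(3,2,0,1,0,0)
step 2: output 4; order=[2,4]; indeg=(2,1,0,1,0,0)
step 3: output 5; order=[2,4,5]; indeg=(1,0,0,0,0,0)
step 4: output 1; order=[2,4,5,1]; indeg=(0,0,0,0,0,0)
step 5: output 0; order=[2,4,5,1,0]; indeg=(0,0,0,0,0,0)
step 6: output 3; order=[2,4,5,1,0,3]; indeg=(0,0,0,0,0,0)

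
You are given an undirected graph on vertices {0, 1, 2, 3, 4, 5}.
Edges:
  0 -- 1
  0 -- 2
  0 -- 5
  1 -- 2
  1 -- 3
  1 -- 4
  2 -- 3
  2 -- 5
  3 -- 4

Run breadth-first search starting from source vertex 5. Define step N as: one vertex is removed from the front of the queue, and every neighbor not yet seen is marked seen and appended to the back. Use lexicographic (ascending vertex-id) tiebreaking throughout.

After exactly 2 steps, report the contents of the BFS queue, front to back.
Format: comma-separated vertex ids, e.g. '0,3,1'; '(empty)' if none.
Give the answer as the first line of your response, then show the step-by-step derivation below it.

2,1

step 1: dequeue 5; queue=[0,2]; order=5
step 2: dequeue 0; queue=[2,1]; order=5,0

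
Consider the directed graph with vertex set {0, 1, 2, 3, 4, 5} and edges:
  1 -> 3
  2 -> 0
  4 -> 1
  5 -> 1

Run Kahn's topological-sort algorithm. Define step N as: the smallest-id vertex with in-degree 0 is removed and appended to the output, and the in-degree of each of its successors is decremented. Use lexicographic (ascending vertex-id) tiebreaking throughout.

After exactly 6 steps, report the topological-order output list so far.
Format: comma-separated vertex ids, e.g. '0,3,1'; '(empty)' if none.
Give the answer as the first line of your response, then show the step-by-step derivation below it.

2,0,4,5,1,3

step 1: output 2; order=[2]; indeg=(0,2,0,1,0,0)
step 2: output 0; order=[2,0]; indeg=(0,2,0,1,0,0)
step 3: output 4; order=[2,0,4]; indeg=(0,1,0,1,0,0)
step 4: output 5; order=[2,0,4,5]; indeg=(0,0,0,1,0,0)
step 5: output 1; order=[2,0,4,5,1]; indeg=(0,0,0,0,0,0)
step 6: output 3; order=[2,0,4,5,1,3]; indeg=(0,0,0,0,0,0)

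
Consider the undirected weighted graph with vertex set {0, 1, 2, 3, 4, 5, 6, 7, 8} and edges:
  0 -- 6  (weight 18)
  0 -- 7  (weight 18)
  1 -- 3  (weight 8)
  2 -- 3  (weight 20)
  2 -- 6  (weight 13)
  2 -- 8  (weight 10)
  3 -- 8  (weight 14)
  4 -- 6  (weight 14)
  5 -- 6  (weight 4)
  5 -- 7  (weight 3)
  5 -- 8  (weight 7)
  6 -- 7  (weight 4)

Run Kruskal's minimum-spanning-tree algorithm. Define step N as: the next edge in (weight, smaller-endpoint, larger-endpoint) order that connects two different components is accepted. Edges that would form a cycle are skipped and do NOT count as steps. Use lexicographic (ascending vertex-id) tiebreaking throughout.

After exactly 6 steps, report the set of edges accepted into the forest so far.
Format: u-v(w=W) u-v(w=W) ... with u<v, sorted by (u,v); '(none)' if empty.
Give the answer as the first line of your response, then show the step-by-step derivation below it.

1-3(w=8) 2-8(w=10) 3-8(w=14) 5-6(w=4) 5-7(w=3) 5-8(w=7)

step 1: add edge 5-7 (w=3); MST = {5-7(w=3)}
step 2: add edge 5-6 (w=4); MST = {5-6(w=4) 5-7(w=3)}
step 3: add edge 5-8 (w=7); MST = {5-6(w=4) 5-7(w=3) 5-8(w=7)}
step 4: add edge 1-3 (w=8); MST = {1-3(w=8) 5-6(w=4) 5-7(w=3) 5-8(w=7)}
step 5: add edge 2-8 (w=10); MST = {1-3(w=8) 2-8(w=10) 5-6(w=4) 5-7(w=3) 5-8(w=7)}
step 6: add edge 3-8 (w=14); MST = {1-3(w=8) 2-8(w=10) 3-8(w=14) 5-6(w=4) 5-7(w=3) 5-8(w=7)}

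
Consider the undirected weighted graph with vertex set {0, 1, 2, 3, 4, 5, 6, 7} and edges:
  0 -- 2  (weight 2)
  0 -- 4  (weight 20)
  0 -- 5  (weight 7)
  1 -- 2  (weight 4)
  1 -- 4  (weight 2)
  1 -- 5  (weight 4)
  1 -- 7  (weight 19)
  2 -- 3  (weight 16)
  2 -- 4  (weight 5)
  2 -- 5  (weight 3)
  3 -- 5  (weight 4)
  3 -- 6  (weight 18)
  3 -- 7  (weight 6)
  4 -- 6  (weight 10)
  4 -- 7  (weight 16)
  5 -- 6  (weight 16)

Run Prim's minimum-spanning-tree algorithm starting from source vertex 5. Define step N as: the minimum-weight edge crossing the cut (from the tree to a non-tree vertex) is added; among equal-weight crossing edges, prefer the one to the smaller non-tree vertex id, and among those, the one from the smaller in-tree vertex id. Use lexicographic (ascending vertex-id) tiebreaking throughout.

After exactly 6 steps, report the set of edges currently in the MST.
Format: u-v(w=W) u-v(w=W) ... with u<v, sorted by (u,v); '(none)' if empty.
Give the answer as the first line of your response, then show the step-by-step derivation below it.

0-2(w=2) 1-2(w=4) 1-4(w=2) 2-5(w=3) 3-5(w=4) 3-7(w=6)

step 1: add edge 2-5 (w=3); MST = {2-5(w=3)}
step 2: add edge 0-2 (w=2); MST = {0-2(w=2) 2-5(w=3)}
step 3: add edge 1-2 (w=4); MST = {0-2(w=2) 1-2(w=4) 2-5(w=3)}
step 4: add edge 1-4 (w=2); MST = {0-2(w=2) 1-2(w=4) 1-4(w=2) 2-5(w=3)}
step 5: add edge 3-5 (w=4); MST = {0-2(w=2) 1-2(w=4) 1-4(w=2) 2-5(w=3) 3-5(w=4)}
step 6: add edge 3-7 (w=6); MST = {0-2(w=2) 1-2(w=4) 1-4(w=2) 2-5(w=3) 3-5(w=4) 3-7(w=6)}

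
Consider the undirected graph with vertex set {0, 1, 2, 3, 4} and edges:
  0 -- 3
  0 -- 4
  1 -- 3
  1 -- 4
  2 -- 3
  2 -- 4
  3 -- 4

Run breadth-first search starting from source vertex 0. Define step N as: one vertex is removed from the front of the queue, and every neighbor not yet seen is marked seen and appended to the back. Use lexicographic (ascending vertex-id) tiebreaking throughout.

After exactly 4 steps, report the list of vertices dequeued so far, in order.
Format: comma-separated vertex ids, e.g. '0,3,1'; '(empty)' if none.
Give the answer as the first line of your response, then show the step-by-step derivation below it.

0,3,4,1

step 1: dequeue 0; queue=[3,4]; order=0
step 2: dequeue 3; queue=[4,1,2]; order=0,3
step 3: dequeue 4; queue=[1,2]; order=0,3,4
step 4: dequeue 1; queue=[2]; order=0,3,4,1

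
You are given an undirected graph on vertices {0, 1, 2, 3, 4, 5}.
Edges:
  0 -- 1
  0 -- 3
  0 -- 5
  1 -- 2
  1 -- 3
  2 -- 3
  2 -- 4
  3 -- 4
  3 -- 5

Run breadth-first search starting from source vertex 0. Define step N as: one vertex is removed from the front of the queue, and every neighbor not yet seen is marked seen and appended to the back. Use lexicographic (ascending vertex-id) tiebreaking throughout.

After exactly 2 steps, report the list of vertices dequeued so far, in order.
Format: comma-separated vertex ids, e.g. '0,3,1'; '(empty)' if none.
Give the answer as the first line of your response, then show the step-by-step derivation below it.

0,1

step 1: dequeue 0; queue=[1,3,5]; order=0
step 2: dequeue 1; queue=[3,5,2]; order=0,1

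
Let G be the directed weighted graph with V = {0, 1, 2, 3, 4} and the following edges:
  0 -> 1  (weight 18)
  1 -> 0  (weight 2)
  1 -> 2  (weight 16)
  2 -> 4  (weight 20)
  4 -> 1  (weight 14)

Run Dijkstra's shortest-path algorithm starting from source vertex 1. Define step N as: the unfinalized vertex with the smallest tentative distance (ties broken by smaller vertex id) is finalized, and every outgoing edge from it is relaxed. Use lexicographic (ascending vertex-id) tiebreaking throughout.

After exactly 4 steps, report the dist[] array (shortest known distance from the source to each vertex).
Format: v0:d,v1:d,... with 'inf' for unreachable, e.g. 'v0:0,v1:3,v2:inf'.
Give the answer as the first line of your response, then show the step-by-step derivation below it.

v0:2,v1:0,v2:16,v3:inf,v4:36

step 1: dist = v0:2,v1:0,v2:16,v3:inf,v4:inf
step 2: dist = v0:2,v1:0,v2:16,v3:inf,v4:inf
step 3: dist = v0:2,v1:0,v2:16,v3:inf,v4:36
step 4: dist = v0:2,v1:0,v2:16,v3:inf,v4:36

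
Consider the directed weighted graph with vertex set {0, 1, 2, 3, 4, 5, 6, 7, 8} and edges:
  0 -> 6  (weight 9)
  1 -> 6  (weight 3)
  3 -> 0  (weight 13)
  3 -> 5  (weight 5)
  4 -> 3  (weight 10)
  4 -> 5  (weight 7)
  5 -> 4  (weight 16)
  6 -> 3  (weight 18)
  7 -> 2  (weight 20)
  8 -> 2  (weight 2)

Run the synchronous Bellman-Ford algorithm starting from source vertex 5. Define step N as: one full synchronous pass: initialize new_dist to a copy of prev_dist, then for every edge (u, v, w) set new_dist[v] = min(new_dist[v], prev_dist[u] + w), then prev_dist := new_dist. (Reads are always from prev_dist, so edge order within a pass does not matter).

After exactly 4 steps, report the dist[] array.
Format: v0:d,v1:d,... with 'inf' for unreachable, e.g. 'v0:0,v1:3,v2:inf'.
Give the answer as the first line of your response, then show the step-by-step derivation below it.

v0:39,v1:inf,v2:inf,v3:26,v4:16,v5:0,v6:48,v7:inf,v8:inf

step 1: dist = v0:inf,v1:inf,v2:inf,v3:inf,v4:16,v5:0,v6:inf,v7:inf,v8:inf
step 2: dist = v0:inf,v1:inf,v2:inf,v3:26,v4:16,v5:0,v6:inf,v7:inf,v8:inf
step 3: dist = v0:39,v1:inf,v2:inf,v3:26,v4:16,v5:0,v6:inf,v7:inf,v8:inf
step 4: dist = v0:39,v1:inf,v2:inf,v3:26,v4:16,v5:0,v6:48,v7:inf,v8:inf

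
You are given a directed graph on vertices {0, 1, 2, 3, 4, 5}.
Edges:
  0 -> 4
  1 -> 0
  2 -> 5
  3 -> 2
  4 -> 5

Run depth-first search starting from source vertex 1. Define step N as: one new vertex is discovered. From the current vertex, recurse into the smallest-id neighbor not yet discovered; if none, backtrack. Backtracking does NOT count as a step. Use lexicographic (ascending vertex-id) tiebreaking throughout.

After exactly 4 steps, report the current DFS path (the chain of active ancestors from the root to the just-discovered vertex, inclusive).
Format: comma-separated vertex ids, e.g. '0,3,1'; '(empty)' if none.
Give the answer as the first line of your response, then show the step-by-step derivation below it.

1,0,4,5

step 1: discover 1; path=1; order=1
step 2: discover 0; path=1>0; order=1,0
step 3: discover 4; path=1>0>4; order=1,0,4
step 4: discover 5; path=1>0>4>5; order=1,0,4,5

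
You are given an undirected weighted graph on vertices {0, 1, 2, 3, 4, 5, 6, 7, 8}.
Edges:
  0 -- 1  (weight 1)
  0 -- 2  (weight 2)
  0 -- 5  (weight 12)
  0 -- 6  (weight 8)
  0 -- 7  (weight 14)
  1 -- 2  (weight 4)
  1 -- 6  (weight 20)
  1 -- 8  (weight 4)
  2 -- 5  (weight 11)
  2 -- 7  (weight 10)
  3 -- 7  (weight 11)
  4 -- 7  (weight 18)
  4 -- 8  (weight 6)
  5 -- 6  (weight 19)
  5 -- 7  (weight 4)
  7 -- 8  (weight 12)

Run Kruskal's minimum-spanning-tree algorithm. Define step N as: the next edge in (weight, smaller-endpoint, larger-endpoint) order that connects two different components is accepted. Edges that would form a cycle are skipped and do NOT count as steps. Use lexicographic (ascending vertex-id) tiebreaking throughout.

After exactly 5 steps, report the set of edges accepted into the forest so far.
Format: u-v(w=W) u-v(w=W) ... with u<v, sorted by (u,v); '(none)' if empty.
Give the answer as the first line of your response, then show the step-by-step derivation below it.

0-1(w=1) 0-2(w=2) 1-8(w=4) 4-8(w=6) 5-7(w=4)

step 1: add edge 0-1 (w=1); MST = {0-1(w=1)}
step 2: add edge 0-2 (w=2); MST = {0-1(w=1) 0-2(w=2)}
step 3: add edge 1-8 (w=4); MST = {0-1(w=1) 0-2(w=2) 1-8(w=4)}
step 4: add edge 5-7 (w=4); MST = {0-1(w=1) 0-2(w=2) 1-8(w=4) 5-7(w=4)}
step 5: add edge 4-8 (w=6); MST = {0-1(w=1) 0-2(w=2) 1-8(w=4) 4-8(w=6) 5-7(w=4)}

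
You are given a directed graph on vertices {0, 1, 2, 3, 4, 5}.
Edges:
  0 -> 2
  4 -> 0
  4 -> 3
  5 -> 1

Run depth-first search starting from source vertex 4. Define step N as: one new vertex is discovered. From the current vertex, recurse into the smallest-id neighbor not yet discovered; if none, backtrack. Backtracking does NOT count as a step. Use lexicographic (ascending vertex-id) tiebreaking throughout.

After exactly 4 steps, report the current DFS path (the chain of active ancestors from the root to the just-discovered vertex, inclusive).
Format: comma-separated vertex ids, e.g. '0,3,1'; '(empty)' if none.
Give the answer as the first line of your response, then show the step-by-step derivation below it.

4,3

step 1: discover 4; path=4; order=4
step 2: discover 0; path=4>0; order=4,0
step 3: discover 2; path=4>0>2; order=4,0,2
step 4: discover 3; path=4>3; order=4,0,2,3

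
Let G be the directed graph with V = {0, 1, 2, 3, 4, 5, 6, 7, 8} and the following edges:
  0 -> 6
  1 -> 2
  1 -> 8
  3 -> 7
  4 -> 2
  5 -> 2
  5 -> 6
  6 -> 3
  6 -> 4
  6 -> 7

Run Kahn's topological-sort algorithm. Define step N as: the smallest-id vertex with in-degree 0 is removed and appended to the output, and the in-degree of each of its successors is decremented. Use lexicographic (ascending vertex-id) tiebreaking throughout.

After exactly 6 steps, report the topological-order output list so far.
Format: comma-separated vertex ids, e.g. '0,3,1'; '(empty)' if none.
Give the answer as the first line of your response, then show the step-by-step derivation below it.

0,1,5,6,3,4

step 1: output 0; order=[0]; indeg=(0,0,3,1,1,0,1,2,1)
step 2: output 1; order=[0,1]; indeg=(0,0,2,1,1,0,1,2,0)
step 3: output 5; order=[0,1,5]; indeg=(0,0,1,1,1,0,0,2,0)
step 4: output 6; order=[0,1,5,6]; indeg=(0,0,1,0,0,0,0,1,0)
step 5: output 3; order=[0,1,5,6,3]; indeg=(0,0,1,0,0,0,0,0,0)
step 6: output 4; order=[0,1,5,6,3,4]; indeg=(0,0,0,0,0,0,0,0,0)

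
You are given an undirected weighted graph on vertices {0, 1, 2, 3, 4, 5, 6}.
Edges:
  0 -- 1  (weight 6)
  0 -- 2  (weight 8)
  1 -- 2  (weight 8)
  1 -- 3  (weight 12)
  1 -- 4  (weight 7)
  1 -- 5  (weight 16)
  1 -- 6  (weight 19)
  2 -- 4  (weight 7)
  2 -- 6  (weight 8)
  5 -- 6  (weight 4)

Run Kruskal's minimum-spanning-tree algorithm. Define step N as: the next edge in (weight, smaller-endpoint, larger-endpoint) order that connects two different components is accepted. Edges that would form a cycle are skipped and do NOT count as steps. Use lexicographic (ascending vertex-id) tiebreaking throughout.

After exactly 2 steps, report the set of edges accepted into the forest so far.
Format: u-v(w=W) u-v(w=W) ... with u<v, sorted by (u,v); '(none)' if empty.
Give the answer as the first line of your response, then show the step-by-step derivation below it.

0-1(w=6) 5-6(w=4)

step 1: add edge 5-6 (w=4); MST = {5-6(w=4)}
step 2: add edge 0-1 (w=6); MST = {0-1(w=6) 5-6(w=4)}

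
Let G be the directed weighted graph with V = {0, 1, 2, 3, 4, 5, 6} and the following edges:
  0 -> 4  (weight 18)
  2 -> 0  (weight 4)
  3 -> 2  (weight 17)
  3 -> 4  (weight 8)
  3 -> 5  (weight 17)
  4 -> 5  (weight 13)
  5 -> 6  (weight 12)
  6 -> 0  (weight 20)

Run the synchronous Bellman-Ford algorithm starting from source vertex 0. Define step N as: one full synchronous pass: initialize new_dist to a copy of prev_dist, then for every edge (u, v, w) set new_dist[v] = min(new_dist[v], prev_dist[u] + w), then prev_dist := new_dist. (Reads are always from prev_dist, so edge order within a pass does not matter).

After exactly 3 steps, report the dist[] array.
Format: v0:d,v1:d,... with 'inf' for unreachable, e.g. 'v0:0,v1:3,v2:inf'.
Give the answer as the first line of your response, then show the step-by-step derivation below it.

v0:0,v1:inf,v2:inf,v3:inf,v4:18,v5:31,v6:43

step 1: dist = v0:0,v1:inf,v2:inf,v3:inf,v4:18,v5:inf,v6:inf
step 2: dist = v0:0,v1:inf,v2:inf,v3:inf,v4:18,v5:31,v6:inf
step 3: dist = v0:0,v1:inf,v2:inf,v3:inf,v4:18,v5:31,v6:43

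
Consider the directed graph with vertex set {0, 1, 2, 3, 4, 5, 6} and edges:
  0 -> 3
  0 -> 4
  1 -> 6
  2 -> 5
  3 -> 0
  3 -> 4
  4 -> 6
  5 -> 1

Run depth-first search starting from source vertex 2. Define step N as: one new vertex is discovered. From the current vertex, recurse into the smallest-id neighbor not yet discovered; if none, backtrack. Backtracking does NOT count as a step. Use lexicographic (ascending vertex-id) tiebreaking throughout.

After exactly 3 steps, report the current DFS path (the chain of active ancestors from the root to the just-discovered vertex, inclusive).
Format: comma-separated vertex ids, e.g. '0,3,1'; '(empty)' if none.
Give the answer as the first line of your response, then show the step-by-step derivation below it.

2,5,1

step 1: discover 2; path=2; order=2
step 2: discover 5; path=2>5; order=2,5
step 3: discover 1; path=2>5>1; order=2,5,1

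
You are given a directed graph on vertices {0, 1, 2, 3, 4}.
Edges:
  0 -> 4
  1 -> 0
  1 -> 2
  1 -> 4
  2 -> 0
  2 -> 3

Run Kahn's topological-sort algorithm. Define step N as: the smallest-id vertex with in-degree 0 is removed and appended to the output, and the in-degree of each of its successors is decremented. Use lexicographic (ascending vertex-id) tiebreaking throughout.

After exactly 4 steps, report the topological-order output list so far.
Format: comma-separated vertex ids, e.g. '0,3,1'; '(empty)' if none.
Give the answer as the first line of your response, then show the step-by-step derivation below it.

1,2,0,3

step 1: output 1; order=[1]; indeg=(1,0,0,1,1)
step 2: output 2; order=[1,2]; indeg=(0,0,0,0,1)
step 3: output 0; order=[1,2,0]; indeg=(0,0,0,0,0)
step 4: output 3; order=[1,2,0,3]; indeg=(0,0,0,0,0)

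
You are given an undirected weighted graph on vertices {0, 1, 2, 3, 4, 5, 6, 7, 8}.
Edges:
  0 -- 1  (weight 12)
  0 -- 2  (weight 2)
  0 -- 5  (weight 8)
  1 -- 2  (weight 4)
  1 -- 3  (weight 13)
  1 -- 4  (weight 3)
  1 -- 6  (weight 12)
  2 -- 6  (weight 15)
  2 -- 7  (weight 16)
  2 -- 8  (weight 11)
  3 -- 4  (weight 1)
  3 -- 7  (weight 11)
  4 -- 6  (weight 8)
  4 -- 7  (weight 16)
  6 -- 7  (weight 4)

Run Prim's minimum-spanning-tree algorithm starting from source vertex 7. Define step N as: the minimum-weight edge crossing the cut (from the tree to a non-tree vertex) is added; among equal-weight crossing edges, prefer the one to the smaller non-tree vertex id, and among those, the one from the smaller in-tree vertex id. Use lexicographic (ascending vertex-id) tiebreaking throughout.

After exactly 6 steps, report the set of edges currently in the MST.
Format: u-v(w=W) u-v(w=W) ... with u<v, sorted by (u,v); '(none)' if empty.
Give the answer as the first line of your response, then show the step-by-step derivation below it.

0-2(w=2) 1-2(w=4) 1-4(w=3) 3-4(w=1) 4-6(w=8) 6-7(w=4)

step 1: add edge 6-7 (w=4); MST = {6-7(w=4)}
step 2: add edge 4-6 (w=8); MST = {4-6(w=8) 6-7(w=4)}
step 3: add edge 3-4 (w=1); MST = {3-4(w=1) 4-6(w=8) 6-7(w=4)}
step 4: add edge 1-4 (w=3); MST = {1-4(w=3) 3-4(w=1) 4-6(w=8) 6-7(w=4)}
step 5: add edge 1-2 (w=4); MST = {1-2(w=4) 1-4(w=3) 3-4(w=1) 4-6(w=8) 6-7(w=4)}
step 6: add edge 0-2 (w=2); MST = {0-2(w=2) 1-2(w=4) 1-4(w=3) 3-4(w=1) 4-6(w=8) 6-7(w=4)}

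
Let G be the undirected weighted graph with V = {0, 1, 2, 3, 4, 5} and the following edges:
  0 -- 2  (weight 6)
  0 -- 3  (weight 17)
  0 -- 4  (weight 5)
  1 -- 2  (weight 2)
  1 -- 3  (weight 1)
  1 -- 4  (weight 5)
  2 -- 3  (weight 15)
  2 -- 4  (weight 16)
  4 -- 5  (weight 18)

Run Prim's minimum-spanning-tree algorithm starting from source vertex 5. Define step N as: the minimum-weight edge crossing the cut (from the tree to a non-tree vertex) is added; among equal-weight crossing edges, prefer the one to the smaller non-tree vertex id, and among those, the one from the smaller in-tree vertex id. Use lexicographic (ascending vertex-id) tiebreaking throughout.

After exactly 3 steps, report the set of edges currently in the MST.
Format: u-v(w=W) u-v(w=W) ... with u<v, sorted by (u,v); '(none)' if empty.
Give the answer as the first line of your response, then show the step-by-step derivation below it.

0-4(w=5) 1-4(w=5) 4-5(w=18)

step 1: add edge 4-5 (w=18); MST = {4-5(w=18)}
step 2: add edge 0-4 (w=5); MST = {0-4(w=5) 4-5(w=18)}
step 3: add edge 1-4 (w=5); MST = {0-4(w=5) 1-4(w=5) 4-5(w=18)}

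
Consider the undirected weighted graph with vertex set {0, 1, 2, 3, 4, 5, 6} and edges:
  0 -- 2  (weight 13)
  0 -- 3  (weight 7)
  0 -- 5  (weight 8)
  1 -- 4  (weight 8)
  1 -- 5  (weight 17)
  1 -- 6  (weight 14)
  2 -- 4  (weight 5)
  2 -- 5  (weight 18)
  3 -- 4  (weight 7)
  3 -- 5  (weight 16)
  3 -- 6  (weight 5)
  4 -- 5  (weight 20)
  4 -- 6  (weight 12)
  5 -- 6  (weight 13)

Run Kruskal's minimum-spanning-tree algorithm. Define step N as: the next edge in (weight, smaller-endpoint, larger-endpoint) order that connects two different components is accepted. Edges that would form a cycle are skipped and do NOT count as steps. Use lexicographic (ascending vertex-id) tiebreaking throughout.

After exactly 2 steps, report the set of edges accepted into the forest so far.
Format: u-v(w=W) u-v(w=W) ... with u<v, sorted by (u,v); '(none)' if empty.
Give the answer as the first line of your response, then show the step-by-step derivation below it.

2-4(w=5) 3-6(w=5)

step 1: add edge 2-4 (w=5); MST = {2-4(w=5)}
step 2: add edge 3-6 (w=5); MST = {2-4(w=5) 3-6(w=5)}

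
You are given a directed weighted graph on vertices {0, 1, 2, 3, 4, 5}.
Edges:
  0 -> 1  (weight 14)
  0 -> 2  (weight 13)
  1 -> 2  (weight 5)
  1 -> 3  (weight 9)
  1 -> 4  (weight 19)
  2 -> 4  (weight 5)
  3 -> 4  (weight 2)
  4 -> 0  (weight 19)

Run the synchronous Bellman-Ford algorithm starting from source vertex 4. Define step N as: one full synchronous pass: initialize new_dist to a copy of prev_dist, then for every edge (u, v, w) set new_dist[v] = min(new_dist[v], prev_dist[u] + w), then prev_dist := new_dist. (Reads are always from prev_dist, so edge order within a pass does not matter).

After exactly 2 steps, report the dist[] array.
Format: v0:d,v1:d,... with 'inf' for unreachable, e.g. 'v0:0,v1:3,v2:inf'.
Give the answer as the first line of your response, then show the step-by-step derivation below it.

v0:19,v1:33,v2:32,v3:inf,v4:0,v5:inf

step 1: dist = v0:19,v1:inf,v2:inf,v3:inf,v4:0,v5:inf
step 2: dist = v0:19,v1:33,v2:32,v3:inf,v4:0,v5:inf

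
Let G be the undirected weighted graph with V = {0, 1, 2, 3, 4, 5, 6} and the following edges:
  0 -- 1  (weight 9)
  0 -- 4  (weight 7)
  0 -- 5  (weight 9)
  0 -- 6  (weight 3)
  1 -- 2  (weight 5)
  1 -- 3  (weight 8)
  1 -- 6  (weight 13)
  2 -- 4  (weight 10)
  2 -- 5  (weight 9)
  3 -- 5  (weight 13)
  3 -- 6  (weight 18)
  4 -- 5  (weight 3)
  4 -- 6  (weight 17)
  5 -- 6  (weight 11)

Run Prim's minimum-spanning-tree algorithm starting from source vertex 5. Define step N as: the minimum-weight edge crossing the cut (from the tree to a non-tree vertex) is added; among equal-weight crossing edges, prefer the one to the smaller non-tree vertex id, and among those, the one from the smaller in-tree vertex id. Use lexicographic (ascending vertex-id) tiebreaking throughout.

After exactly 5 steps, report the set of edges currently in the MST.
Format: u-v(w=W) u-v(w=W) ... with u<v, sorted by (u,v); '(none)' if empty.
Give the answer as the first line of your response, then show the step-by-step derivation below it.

0-1(w=9) 0-4(w=7) 0-6(w=3) 1-2(w=5) 4-5(w=3)

step 1: add edge 4-5 (w=3); MST = {4-5(w=3)}
step 2: add edge 0-4 (w=7); MST = {0-4(w=7) 4-5(w=3)}
step 3: add edge 0-6 (w=3); MST = {0-4(w=7) 0-6(w=3) 4-5(w=3)}
step 4: add edge 0-1 (w=9); MST = {0-1(w=9) 0-4(w=7) 0-6(w=3) 4-5(w=3)}
step 5: add edge 1-2 (w=5); MST = {0-1(w=9) 0-4(w=7) 0-6(w=3) 1-2(w=5) 4-5(w=3)}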